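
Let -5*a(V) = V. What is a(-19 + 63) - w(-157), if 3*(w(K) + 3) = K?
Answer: 698/15 ≈ 46.533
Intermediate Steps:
w(K) = -3 + K/3
a(V) = -V/5
a(-19 + 63) - w(-157) = -(-19 + 63)/5 - (-3 + (⅓)*(-157)) = -⅕*44 - (-3 - 157/3) = -44/5 - 1*(-166/3) = -44/5 + 166/3 = 698/15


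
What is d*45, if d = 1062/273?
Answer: 15930/91 ≈ 175.05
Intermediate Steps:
d = 354/91 (d = 1062*(1/273) = 354/91 ≈ 3.8901)
d*45 = (354/91)*45 = 15930/91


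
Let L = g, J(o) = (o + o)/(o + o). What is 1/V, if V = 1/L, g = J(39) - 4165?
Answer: -4164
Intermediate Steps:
J(o) = 1 (J(o) = (2*o)/((2*o)) = (2*o)*(1/(2*o)) = 1)
g = -4164 (g = 1 - 4165 = -4164)
L = -4164
V = -1/4164 (V = 1/(-4164) = -1/4164 ≈ -0.00024015)
1/V = 1/(-1/4164) = -4164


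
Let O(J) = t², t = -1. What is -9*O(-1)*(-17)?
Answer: 153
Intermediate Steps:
O(J) = 1 (O(J) = (-1)² = 1)
-9*O(-1)*(-17) = -9*1*(-17) = -9*(-17) = 153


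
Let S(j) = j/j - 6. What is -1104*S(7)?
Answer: 5520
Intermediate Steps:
S(j) = -5 (S(j) = 1 - 6 = -5)
-1104*S(7) = -1104*(-5) = 5520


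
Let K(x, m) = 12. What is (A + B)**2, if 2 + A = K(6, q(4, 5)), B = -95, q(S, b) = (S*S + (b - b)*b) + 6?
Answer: 7225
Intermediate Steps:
q(S, b) = 6 + S**2 (q(S, b) = (S**2 + 0*b) + 6 = (S**2 + 0) + 6 = S**2 + 6 = 6 + S**2)
A = 10 (A = -2 + 12 = 10)
(A + B)**2 = (10 - 95)**2 = (-85)**2 = 7225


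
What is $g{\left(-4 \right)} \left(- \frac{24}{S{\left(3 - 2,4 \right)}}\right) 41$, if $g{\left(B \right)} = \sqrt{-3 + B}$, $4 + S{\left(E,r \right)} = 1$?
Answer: $328 i \sqrt{7} \approx 867.81 i$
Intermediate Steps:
$S{\left(E,r \right)} = -3$ ($S{\left(E,r \right)} = -4 + 1 = -3$)
$g{\left(-4 \right)} \left(- \frac{24}{S{\left(3 - 2,4 \right)}}\right) 41 = \sqrt{-3 - 4} \left(- \frac{24}{-3}\right) 41 = \sqrt{-7} \left(\left(-24\right) \left(- \frac{1}{3}\right)\right) 41 = i \sqrt{7} \cdot 8 \cdot 41 = 8 i \sqrt{7} \cdot 41 = 328 i \sqrt{7}$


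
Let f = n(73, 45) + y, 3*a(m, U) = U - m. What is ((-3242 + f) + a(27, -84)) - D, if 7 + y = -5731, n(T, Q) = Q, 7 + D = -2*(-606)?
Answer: -10177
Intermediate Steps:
D = 1205 (D = -7 - 2*(-606) = -7 + 1212 = 1205)
y = -5738 (y = -7 - 5731 = -5738)
a(m, U) = -m/3 + U/3 (a(m, U) = (U - m)/3 = -m/3 + U/3)
f = -5693 (f = 45 - 5738 = -5693)
((-3242 + f) + a(27, -84)) - D = ((-3242 - 5693) + (-1/3*27 + (1/3)*(-84))) - 1*1205 = (-8935 + (-9 - 28)) - 1205 = (-8935 - 37) - 1205 = -8972 - 1205 = -10177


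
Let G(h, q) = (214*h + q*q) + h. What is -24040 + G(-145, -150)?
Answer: -32715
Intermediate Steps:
G(h, q) = q² + 215*h (G(h, q) = (214*h + q²) + h = (q² + 214*h) + h = q² + 215*h)
-24040 + G(-145, -150) = -24040 + ((-150)² + 215*(-145)) = -24040 + (22500 - 31175) = -24040 - 8675 = -32715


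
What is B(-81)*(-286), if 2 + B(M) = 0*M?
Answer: 572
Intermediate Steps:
B(M) = -2 (B(M) = -2 + 0*M = -2 + 0 = -2)
B(-81)*(-286) = -2*(-286) = 572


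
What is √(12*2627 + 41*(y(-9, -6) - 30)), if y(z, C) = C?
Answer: 4*√1878 ≈ 173.34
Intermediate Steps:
√(12*2627 + 41*(y(-9, -6) - 30)) = √(12*2627 + 41*(-6 - 30)) = √(31524 + 41*(-36)) = √(31524 - 1476) = √30048 = 4*√1878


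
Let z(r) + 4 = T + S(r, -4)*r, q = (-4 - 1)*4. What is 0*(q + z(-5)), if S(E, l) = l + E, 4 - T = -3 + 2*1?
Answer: 0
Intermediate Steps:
T = 5 (T = 4 - (-3 + 2*1) = 4 - (-3 + 2) = 4 - 1*(-1) = 4 + 1 = 5)
q = -20 (q = -5*4 = -20)
S(E, l) = E + l
z(r) = 1 + r*(-4 + r) (z(r) = -4 + (5 + (r - 4)*r) = -4 + (5 + (-4 + r)*r) = -4 + (5 + r*(-4 + r)) = 1 + r*(-4 + r))
0*(q + z(-5)) = 0*(-20 + (1 - 5*(-4 - 5))) = 0*(-20 + (1 - 5*(-9))) = 0*(-20 + (1 + 45)) = 0*(-20 + 46) = 0*26 = 0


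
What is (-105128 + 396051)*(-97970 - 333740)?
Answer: -125594368330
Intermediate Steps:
(-105128 + 396051)*(-97970 - 333740) = 290923*(-431710) = -125594368330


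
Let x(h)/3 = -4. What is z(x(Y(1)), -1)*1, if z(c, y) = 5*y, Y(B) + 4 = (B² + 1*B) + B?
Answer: -5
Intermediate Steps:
Y(B) = -4 + B² + 2*B (Y(B) = -4 + ((B² + 1*B) + B) = -4 + ((B² + B) + B) = -4 + ((B + B²) + B) = -4 + (B² + 2*B) = -4 + B² + 2*B)
x(h) = -12 (x(h) = 3*(-4) = -12)
z(x(Y(1)), -1)*1 = (5*(-1))*1 = -5*1 = -5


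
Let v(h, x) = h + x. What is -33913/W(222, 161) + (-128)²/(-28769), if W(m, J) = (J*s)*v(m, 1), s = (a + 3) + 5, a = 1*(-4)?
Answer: -3328582105/4131573628 ≈ -0.80564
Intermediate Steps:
a = -4
s = 4 (s = (-4 + 3) + 5 = -1 + 5 = 4)
W(m, J) = 4*J*(1 + m) (W(m, J) = (J*4)*(m + 1) = (4*J)*(1 + m) = 4*J*(1 + m))
-33913/W(222, 161) + (-128)²/(-28769) = -33913*1/(644*(1 + 222)) + (-128)²/(-28769) = -33913/(4*161*223) + 16384*(-1/28769) = -33913/143612 - 16384/28769 = -3328582105/4131573628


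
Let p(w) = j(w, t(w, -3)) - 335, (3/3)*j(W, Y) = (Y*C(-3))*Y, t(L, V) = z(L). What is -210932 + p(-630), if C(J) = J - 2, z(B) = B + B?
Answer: -8149267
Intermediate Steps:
z(B) = 2*B
C(J) = -2 + J
t(L, V) = 2*L
j(W, Y) = -5*Y**2 (j(W, Y) = (Y*(-2 - 3))*Y = (Y*(-5))*Y = (-5*Y)*Y = -5*Y**2)
p(w) = -335 - 20*w**2 (p(w) = -5*4*w**2 - 335 = -20*w**2 - 335 = -335 - 20*w**2)
-210932 + p(-630) = -210932 + (-335 - 20*(-630)**2) = -210932 + (-335 - 20*396900) = -210932 + (-335 - 7938000) = -210932 - 7938335 = -8149267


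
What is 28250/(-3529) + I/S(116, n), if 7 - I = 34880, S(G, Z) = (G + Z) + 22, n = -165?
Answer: 122304067/95283 ≈ 1283.6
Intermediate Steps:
S(G, Z) = 22 + G + Z
I = -34873 (I = 7 - 1*34880 = 7 - 34880 = -34873)
28250/(-3529) + I/S(116, n) = 28250/(-3529) - 34873/(22 + 116 - 165) = 28250*(-1/3529) - 34873/(-27) = -28250/3529 - 34873*(-1/27) = -28250/3529 + 34873/27 = 122304067/95283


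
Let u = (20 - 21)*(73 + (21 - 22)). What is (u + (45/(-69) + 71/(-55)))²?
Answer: 8749357444/1600225 ≈ 5467.6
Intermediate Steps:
u = -72 (u = -(73 - 1) = -1*72 = -72)
(u + (45/(-69) + 71/(-55)))² = (-72 + (45/(-69) + 71/(-55)))² = (-72 + (45*(-1/69) + 71*(-1/55)))² = (-72 + (-15/23 - 71/55))² = (-72 - 2458/1265)² = (-93538/1265)² = 8749357444/1600225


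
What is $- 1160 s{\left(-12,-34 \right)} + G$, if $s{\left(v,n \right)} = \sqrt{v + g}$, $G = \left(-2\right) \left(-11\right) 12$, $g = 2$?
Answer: $264 - 1160 i \sqrt{10} \approx 264.0 - 3668.2 i$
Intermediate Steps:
$G = 264$ ($G = 22 \cdot 12 = 264$)
$s{\left(v,n \right)} = \sqrt{2 + v}$ ($s{\left(v,n \right)} = \sqrt{v + 2} = \sqrt{2 + v}$)
$- 1160 s{\left(-12,-34 \right)} + G = - 1160 \sqrt{2 - 12} + 264 = - 1160 \sqrt{-10} + 264 = - 1160 i \sqrt{10} + 264 = 264 - 1160 i \sqrt{10}$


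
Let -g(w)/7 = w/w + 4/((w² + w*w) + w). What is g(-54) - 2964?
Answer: -8583233/2889 ≈ -2971.0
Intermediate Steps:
g(w) = -7 - 28/(w + 2*w²) (g(w) = -7*(w/w + 4/((w² + w*w) + w)) = -7*(1 + 4/((w² + w²) + w)) = -7*(1 + 4/(2*w² + w)) = -7*(1 + 4/(w + 2*w²)) = -7 - 28/(w + 2*w²))
g(-54) - 2964 = 7*(-4 - 1*(-54) - 2*(-54)²)/(-54*(1 + 2*(-54))) - 2964 = 7*(-1/54)*(-4 + 54 - 2*2916)/(1 - 108) - 2964 = 7*(-1/54)*(-4 + 54 - 5832)/(-107) - 2964 = 7*(-1/54)*(-1/107)*(-5782) - 2964 = -20237/2889 - 2964 = -8583233/2889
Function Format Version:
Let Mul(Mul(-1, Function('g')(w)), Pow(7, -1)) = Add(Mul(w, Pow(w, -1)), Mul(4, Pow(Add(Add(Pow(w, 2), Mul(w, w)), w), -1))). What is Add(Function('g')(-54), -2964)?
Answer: Rational(-8583233, 2889) ≈ -2971.0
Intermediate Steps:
Function('g')(w) = Add(-7, Mul(-28, Pow(Add(w, Mul(2, Pow(w, 2))), -1))) (Function('g')(w) = Mul(-7, Add(Mul(w, Pow(w, -1)), Mul(4, Pow(Add(Add(Pow(w, 2), Mul(w, w)), w), -1)))) = Mul(-7, Add(1, Mul(4, Pow(Add(Add(Pow(w, 2), Pow(w, 2)), w), -1)))) = Mul(-7, Add(1, Mul(4, Pow(Add(Mul(2, Pow(w, 2)), w), -1)))) = Mul(-7, Add(1, Mul(4, Pow(Add(w, Mul(2, Pow(w, 2))), -1)))) = Add(-7, Mul(-28, Pow(Add(w, Mul(2, Pow(w, 2))), -1))))
Add(Function('g')(-54), -2964) = Add(Mul(7, Pow(-54, -1), Pow(Add(1, Mul(2, -54)), -1), Add(-4, Mul(-1, -54), Mul(-2, Pow(-54, 2)))), -2964) = Add(Mul(7, Rational(-1, 54), Pow(Add(1, -108), -1), Add(-4, 54, Mul(-2, 2916))), -2964) = Add(Mul(7, Rational(-1, 54), Pow(-107, -1), Add(-4, 54, -5832)), -2964) = Add(Mul(7, Rational(-1, 54), Rational(-1, 107), -5782), -2964) = Add(Rational(-20237, 2889), -2964) = Rational(-8583233, 2889)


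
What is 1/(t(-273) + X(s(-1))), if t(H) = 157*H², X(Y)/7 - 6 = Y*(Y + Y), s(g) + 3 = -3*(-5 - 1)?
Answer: 1/11704245 ≈ 8.5439e-8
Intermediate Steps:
s(g) = 15 (s(g) = -3 - 3*(-5 - 1) = -3 - 3*(-6) = -3 + 18 = 15)
X(Y) = 42 + 14*Y² (X(Y) = 42 + 7*(Y*(Y + Y)) = 42 + 7*(Y*(2*Y)) = 42 + 7*(2*Y²) = 42 + 14*Y²)
1/(t(-273) + X(s(-1))) = 1/(157*(-273)² + (42 + 14*15²)) = 1/(157*74529 + (42 + 14*225)) = 1/(11701053 + (42 + 3150)) = 1/(11701053 + 3192) = 1/11704245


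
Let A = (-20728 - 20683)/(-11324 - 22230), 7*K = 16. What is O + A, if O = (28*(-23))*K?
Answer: -49350077/33554 ≈ -1470.8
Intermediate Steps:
K = 16/7 (K = (⅐)*16 = 16/7 ≈ 2.2857)
A = 41411/33554 (A = -41411/(-33554) = -41411*(-1/33554) = 41411/33554 ≈ 1.2342)
O = -1472 (O = (28*(-23))*(16/7) = -644*16/7 = -1472)
O + A = -1472 + 41411/33554 = -49350077/33554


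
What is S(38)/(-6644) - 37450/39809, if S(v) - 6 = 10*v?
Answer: -1715481/1717474 ≈ -0.99884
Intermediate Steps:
S(v) = 6 + 10*v
S(38)/(-6644) - 37450/39809 = (6 + 10*38)/(-6644) - 37450/39809 = (6 + 380)*(-1/6644) - 37450*1/39809 = 386*(-1/6644) - 5350/5687 = -193/3322 - 5350/5687 = -1715481/1717474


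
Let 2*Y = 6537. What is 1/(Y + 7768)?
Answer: 2/22073 ≈ 9.0608e-5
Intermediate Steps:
Y = 6537/2 (Y = (½)*6537 = 6537/2 ≈ 3268.5)
1/(Y + 7768) = 1/(6537/2 + 7768) = 1/(22073/2) = 2/22073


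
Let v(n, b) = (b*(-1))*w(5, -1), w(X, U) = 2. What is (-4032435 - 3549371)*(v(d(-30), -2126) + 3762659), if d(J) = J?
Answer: -28559988421266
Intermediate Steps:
v(n, b) = -2*b (v(n, b) = (b*(-1))*2 = -b*2 = -2*b)
(-4032435 - 3549371)*(v(d(-30), -2126) + 3762659) = (-4032435 - 3549371)*(-2*(-2126) + 3762659) = -7581806*(4252 + 3762659) = -7581806*3766911 = -28559988421266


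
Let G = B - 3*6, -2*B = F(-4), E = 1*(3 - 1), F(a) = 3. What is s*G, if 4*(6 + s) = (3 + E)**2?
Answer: -39/8 ≈ -4.8750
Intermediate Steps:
E = 2 (E = 1*2 = 2)
B = -3/2 (B = -1/2*3 = -3/2 ≈ -1.5000)
G = -39/2 (G = -3/2 - 3*6 = -3/2 - 18 = -39/2 ≈ -19.500)
s = 1/4 (s = -6 + (3 + 2)**2/4 = -6 + (1/4)*5**2 = -6 + (1/4)*25 = -6 + 25/4 = 1/4 ≈ 0.25000)
s*G = (1/4)*(-39/2) = -39/8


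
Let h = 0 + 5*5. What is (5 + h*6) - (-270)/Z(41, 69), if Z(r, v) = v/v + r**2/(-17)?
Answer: 126665/832 ≈ 152.24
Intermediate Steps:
h = 25 (h = 0 + 25 = 25)
Z(r, v) = 1 - r**2/17 (Z(r, v) = 1 + r**2*(-1/17) = 1 - r**2/17)
(5 + h*6) - (-270)/Z(41, 69) = (5 + 25*6) - (-270)/(1 - 1/17*41**2) = (5 + 150) - (-270)/(1 - 1/17*1681) = 155 - (-270)/(1 - 1681/17) = 155 - (-270)/(-1664/17) = 155 - (-270)*(-17)/1664 = 155 - 1*2295/832 = 155 - 2295/832 = 126665/832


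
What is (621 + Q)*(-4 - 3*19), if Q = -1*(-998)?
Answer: -98759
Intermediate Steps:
Q = 998
(621 + Q)*(-4 - 3*19) = (621 + 998)*(-4 - 3*19) = 1619*(-4 - 57) = 1619*(-61) = -98759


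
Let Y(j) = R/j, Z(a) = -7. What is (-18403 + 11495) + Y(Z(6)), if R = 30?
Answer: -48386/7 ≈ -6912.3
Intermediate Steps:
Y(j) = 30/j
(-18403 + 11495) + Y(Z(6)) = (-18403 + 11495) + 30/(-7) = -6908 + 30*(-⅐) = -6908 - 30/7 = -48386/7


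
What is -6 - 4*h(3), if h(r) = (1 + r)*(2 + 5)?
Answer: -118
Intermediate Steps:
h(r) = 7 + 7*r (h(r) = (1 + r)*7 = 7 + 7*r)
-6 - 4*h(3) = -6 - 4*(7 + 7*3) = -6 - 4*(7 + 21) = -6 - 4*28 = -6 - 112 = -118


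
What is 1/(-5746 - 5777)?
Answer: -1/11523 ≈ -8.6783e-5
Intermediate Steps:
1/(-5746 - 5777) = 1/(-11523) = -1/11523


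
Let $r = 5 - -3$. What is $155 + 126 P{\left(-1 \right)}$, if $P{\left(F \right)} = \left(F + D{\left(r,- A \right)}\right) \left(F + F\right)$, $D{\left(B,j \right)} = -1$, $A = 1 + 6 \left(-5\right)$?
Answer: $659$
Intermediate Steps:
$A = -29$ ($A = 1 - 30 = -29$)
$r = 8$ ($r = 5 + 3 = 8$)
$P{\left(F \right)} = 2 F \left(-1 + F\right)$ ($P{\left(F \right)} = \left(F - 1\right) \left(F + F\right) = \left(-1 + F\right) 2 F = 2 F \left(-1 + F\right)$)
$155 + 126 P{\left(-1 \right)} = 155 + 126 \cdot 2 \left(-1\right) \left(-1 - 1\right) = 155 + 126 \cdot 2 \left(-1\right) \left(-2\right) = 155 + 126 \cdot 4 = 155 + 504 = 659$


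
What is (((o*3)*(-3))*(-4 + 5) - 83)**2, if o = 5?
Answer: 16384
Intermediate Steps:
(((o*3)*(-3))*(-4 + 5) - 83)**2 = (((5*3)*(-3))*(-4 + 5) - 83)**2 = ((15*(-3))*1 - 83)**2 = (-45*1 - 83)**2 = (-45 - 83)**2 = (-128)**2 = 16384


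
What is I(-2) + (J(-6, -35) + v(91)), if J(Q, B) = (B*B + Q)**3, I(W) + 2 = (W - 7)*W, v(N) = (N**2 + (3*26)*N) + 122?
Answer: 1811401976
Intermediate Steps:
v(N) = 122 + N**2 + 78*N (v(N) = (N**2 + 78*N) + 122 = 122 + N**2 + 78*N)
I(W) = -2 + W*(-7 + W) (I(W) = -2 + (W - 7)*W = -2 + (-7 + W)*W = -2 + W*(-7 + W))
J(Q, B) = (Q + B**2)**3 (J(Q, B) = (B**2 + Q)**3 = (Q + B**2)**3)
I(-2) + (J(-6, -35) + v(91)) = (-2 + (-2)**2 - 7*(-2)) + ((-6 + (-35)**2)**3 + (122 + 91**2 + 78*91)) = (-2 + 4 + 14) + ((-6 + 1225)**3 + (122 + 8281 + 7098)) = 16 + (1219**3 + 15501) = 16 + (1811386459 + 15501) = 16 + 1811401960 = 1811401976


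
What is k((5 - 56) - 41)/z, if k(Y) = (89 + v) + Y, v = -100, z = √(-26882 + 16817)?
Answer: 103*I*√10065/10065 ≈ 1.0267*I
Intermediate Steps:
z = I*√10065 (z = √(-10065) = I*√10065 ≈ 100.32*I)
k(Y) = -11 + Y (k(Y) = (89 - 100) + Y = -11 + Y)
k((5 - 56) - 41)/z = (-11 + ((5 - 56) - 41))/((I*√10065)) = (-11 + (-51 - 41))*(-I*√10065/10065) = (-11 - 92)*(-I*√10065/10065) = -(-103)*I*√10065/10065 = 103*I*√10065/10065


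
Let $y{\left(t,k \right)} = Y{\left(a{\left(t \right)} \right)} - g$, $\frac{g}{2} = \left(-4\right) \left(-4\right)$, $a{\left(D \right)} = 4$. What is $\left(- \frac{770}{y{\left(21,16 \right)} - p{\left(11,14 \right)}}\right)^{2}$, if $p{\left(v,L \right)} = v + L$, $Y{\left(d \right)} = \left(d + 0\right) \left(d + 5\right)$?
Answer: $\frac{12100}{9} \approx 1344.4$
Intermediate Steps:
$Y{\left(d \right)} = d \left(5 + d\right)$
$g = 32$ ($g = 2 \left(\left(-4\right) \left(-4\right)\right) = 2 \cdot 16 = 32$)
$y{\left(t,k \right)} = 4$ ($y{\left(t,k \right)} = 4 \left(5 + 4\right) - 32 = 4 \cdot 9 - 32 = 36 - 32 = 4$)
$p{\left(v,L \right)} = L + v$
$\left(- \frac{770}{y{\left(21,16 \right)} - p{\left(11,14 \right)}}\right)^{2} = \left(- \frac{770}{4 - \left(14 + 11\right)}\right)^{2} = \left(- \frac{770}{4 - 25}\right)^{2} = \left(- \frac{770}{-21}\right)^{2} = \left(\left(-770\right) \left(- \frac{1}{21}\right)\right)^{2} = \left(\frac{110}{3}\right)^{2} = \frac{12100}{9}$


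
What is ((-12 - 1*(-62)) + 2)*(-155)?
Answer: -8060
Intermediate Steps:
((-12 - 1*(-62)) + 2)*(-155) = ((-12 + 62) + 2)*(-155) = (50 + 2)*(-155) = 52*(-155) = -8060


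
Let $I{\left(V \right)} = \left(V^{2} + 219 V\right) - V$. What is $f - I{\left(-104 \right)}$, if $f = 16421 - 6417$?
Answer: $21860$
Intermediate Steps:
$I{\left(V \right)} = V^{2} + 218 V$
$f = 10004$
$f - I{\left(-104 \right)} = 10004 - - 104 \left(218 - 104\right) = 10004 - \left(-104\right) 114 = 10004 - -11856 = 10004 + 11856 = 21860$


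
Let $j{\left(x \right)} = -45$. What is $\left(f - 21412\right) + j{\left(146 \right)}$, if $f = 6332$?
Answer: $-15125$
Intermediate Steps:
$\left(f - 21412\right) + j{\left(146 \right)} = \left(6332 - 21412\right) - 45 = -15080 - 45 = -15125$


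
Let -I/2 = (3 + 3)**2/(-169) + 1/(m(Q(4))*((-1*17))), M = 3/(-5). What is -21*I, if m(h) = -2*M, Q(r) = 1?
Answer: -31619/2873 ≈ -11.006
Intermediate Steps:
M = -3/5 (M = 3*(-1/5) = -3/5 ≈ -0.60000)
m(h) = 6/5 (m(h) = -2*(-3/5) = 6/5)
I = 4517/8619 (I = -2*((3 + 3)**2/(-169) + 1/((6/5)*((-1*17)))) = -2*(6**2*(-1/169) + (5/6)/(-17)) = -2*(36*(-1/169) + (5/6)*(-1/17)) = -2*(-36/169 - 5/102) = -2*(-4517/17238) = 4517/8619 ≈ 0.52407)
-21*I = -21*4517/8619 = -31619/2873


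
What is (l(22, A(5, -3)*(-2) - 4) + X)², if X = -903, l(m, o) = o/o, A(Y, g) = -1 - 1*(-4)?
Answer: 813604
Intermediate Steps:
A(Y, g) = 3 (A(Y, g) = -1 + 4 = 3)
l(m, o) = 1
(l(22, A(5, -3)*(-2) - 4) + X)² = (1 - 903)² = (-902)² = 813604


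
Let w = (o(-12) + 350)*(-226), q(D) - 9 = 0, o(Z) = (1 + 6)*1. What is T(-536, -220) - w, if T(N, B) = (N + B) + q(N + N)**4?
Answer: 86487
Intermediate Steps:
o(Z) = 7 (o(Z) = 7*1 = 7)
q(D) = 9 (q(D) = 9 + 0 = 9)
w = -80682 (w = (7 + 350)*(-226) = 357*(-226) = -80682)
T(N, B) = 6561 + B + N (T(N, B) = (N + B) + 9**4 = (B + N) + 6561 = 6561 + B + N)
T(-536, -220) - w = (6561 - 220 - 536) - 1*(-80682) = 5805 + 80682 = 86487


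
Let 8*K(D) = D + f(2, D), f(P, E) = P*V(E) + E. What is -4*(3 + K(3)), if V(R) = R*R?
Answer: -24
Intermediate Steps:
V(R) = R²
f(P, E) = E + P*E² (f(P, E) = P*E² + E = E + P*E²)
K(D) = D/8 + D*(1 + 2*D)/8 (K(D) = (D + D*(1 + D*2))/8 = (D + D*(1 + 2*D))/8 = D/8 + D*(1 + 2*D)/8)
-4*(3 + K(3)) = -4*(3 + (¼)*3*(1 + 3)) = -4*(3 + (¼)*3*4) = -4*(3 + 3) = -4*6 = -24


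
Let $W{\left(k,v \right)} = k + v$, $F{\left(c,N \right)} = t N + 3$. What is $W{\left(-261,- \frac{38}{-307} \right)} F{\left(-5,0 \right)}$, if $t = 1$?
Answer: $- \frac{240267}{307} \approx -782.63$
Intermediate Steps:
$F{\left(c,N \right)} = 3 + N$ ($F{\left(c,N \right)} = 1 N + 3 = N + 3 = 3 + N$)
$W{\left(-261,- \frac{38}{-307} \right)} F{\left(-5,0 \right)} = \left(-261 - \frac{38}{-307}\right) \left(3 + 0\right) = \left(-261 - - \frac{38}{307}\right) 3 = \left(-261 + \frac{38}{307}\right) 3 = \left(- \frac{80089}{307}\right) 3 = - \frac{240267}{307}$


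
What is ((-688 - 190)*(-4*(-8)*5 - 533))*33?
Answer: 10807302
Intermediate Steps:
((-688 - 190)*(-4*(-8)*5 - 533))*33 = -878*(32*5 - 533)*33 = -878*(160 - 533)*33 = -878*(-373)*33 = 327494*33 = 10807302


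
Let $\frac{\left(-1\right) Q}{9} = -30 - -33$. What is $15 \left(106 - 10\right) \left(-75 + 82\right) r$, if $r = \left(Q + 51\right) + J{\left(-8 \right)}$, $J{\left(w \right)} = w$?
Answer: $161280$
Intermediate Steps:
$Q = -27$ ($Q = - 9 \left(-30 - -33\right) = - 9 \left(-30 + 33\right) = \left(-9\right) 3 = -27$)
$r = 16$ ($r = \left(-27 + 51\right) - 8 = 24 - 8 = 16$)
$15 \left(106 - 10\right) \left(-75 + 82\right) r = 15 \left(106 - 10\right) \left(-75 + 82\right) 16 = 15 \cdot 96 \cdot 7 \cdot 16 = 15 \cdot 672 \cdot 16 = 10080 \cdot 16 = 161280$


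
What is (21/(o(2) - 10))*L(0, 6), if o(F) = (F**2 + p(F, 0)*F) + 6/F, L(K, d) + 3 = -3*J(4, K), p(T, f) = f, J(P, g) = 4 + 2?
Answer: 147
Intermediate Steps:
J(P, g) = 6
L(K, d) = -21 (L(K, d) = -3 - 3*6 = -3 - 18 = -21)
o(F) = F**2 + 6/F (o(F) = (F**2 + 0*F) + 6/F = (F**2 + 0) + 6/F = F**2 + 6/F)
(21/(o(2) - 10))*L(0, 6) = (21/((6 + 2**3)/2 - 10))*(-21) = (21/((6 + 8)/2 - 10))*(-21) = (21/((1/2)*14 - 10))*(-21) = (21/(7 - 10))*(-21) = (21/(-3))*(-21) = -1/3*21*(-21) = -7*(-21) = 147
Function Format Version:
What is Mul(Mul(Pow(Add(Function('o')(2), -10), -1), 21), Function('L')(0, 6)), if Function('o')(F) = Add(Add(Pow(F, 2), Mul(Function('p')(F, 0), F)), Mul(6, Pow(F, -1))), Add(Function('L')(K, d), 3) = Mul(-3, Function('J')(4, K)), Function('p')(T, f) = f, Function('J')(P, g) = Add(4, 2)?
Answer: 147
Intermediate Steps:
Function('J')(P, g) = 6
Function('L')(K, d) = -21 (Function('L')(K, d) = Add(-3, Mul(-3, 6)) = Add(-3, -18) = -21)
Function('o')(F) = Add(Pow(F, 2), Mul(6, Pow(F, -1))) (Function('o')(F) = Add(Add(Pow(F, 2), Mul(0, F)), Mul(6, Pow(F, -1))) = Add(Add(Pow(F, 2), 0), Mul(6, Pow(F, -1))) = Add(Pow(F, 2), Mul(6, Pow(F, -1))))
Mul(Mul(Pow(Add(Function('o')(2), -10), -1), 21), Function('L')(0, 6)) = Mul(Mul(Pow(Add(Mul(Pow(2, -1), Add(6, Pow(2, 3))), -10), -1), 21), -21) = Mul(Mul(Pow(Add(Mul(Rational(1, 2), Add(6, 8)), -10), -1), 21), -21) = Mul(Mul(Pow(Add(Mul(Rational(1, 2), 14), -10), -1), 21), -21) = Mul(Mul(Pow(Add(7, -10), -1), 21), -21) = Mul(Mul(Pow(-3, -1), 21), -21) = Mul(Mul(Rational(-1, 3), 21), -21) = Mul(-7, -21) = 147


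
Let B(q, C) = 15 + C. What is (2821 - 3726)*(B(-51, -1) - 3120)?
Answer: 2810930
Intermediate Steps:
(2821 - 3726)*(B(-51, -1) - 3120) = (2821 - 3726)*((15 - 1) - 3120) = -905*(14 - 3120) = -905*(-3106) = 2810930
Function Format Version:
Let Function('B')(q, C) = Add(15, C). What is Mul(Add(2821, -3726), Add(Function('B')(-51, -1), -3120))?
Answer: 2810930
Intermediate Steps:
Mul(Add(2821, -3726), Add(Function('B')(-51, -1), -3120)) = Mul(Add(2821, -3726), Add(Add(15, -1), -3120)) = Mul(-905, Add(14, -3120)) = Mul(-905, -3106) = 2810930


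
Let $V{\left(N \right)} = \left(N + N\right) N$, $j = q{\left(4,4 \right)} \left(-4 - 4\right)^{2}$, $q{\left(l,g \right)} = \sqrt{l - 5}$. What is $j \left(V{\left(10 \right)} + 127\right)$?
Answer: $20928 i \approx 20928.0 i$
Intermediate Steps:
$q{\left(l,g \right)} = \sqrt{-5 + l}$
$j = 64 i$ ($j = \sqrt{-5 + 4} \left(-4 - 4\right)^{2} = \sqrt{-1} \left(-8\right)^{2} = i 64 = 64 i \approx 64.0 i$)
$V{\left(N \right)} = 2 N^{2}$ ($V{\left(N \right)} = 2 N N = 2 N^{2}$)
$j \left(V{\left(10 \right)} + 127\right) = 64 i \left(2 \cdot 10^{2} + 127\right) = 64 i \left(2 \cdot 100 + 127\right) = 64 i \left(200 + 127\right) = 64 i 327 = 20928 i$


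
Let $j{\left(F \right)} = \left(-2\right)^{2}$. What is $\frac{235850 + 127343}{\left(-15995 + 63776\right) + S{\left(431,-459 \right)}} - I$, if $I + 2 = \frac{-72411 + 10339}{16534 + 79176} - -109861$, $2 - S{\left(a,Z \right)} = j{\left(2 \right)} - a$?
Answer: $- \frac{10137426961075}{92283582} \approx -1.0985 \cdot 10^{5}$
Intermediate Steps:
$j{\left(F \right)} = 4$
$S{\left(a,Z \right)} = -2 + a$ ($S{\left(a,Z \right)} = 2 - \left(4 - a\right) = 2 + \left(-4 + a\right) = -2 + a$)
$I = \frac{5257271409}{47855}$ ($I = -2 + \left(\frac{-72411 + 10339}{16534 + 79176} - -109861\right) = -2 + \left(- \frac{62072}{95710} + 109861\right) = -2 + \left(\left(-62072\right) \frac{1}{95710} + 109861\right) = -2 + \left(- \frac{31036}{47855} + 109861\right) = -2 + \frac{5257367119}{47855} = \frac{5257271409}{47855} \approx 1.0986 \cdot 10^{5}$)
$\frac{235850 + 127343}{\left(-15995 + 63776\right) + S{\left(431,-459 \right)}} - I = \frac{235850 + 127343}{\left(-15995 + 63776\right) + \left(-2 + 431\right)} - \frac{5257271409}{47855} = \frac{363193}{47781 + 429} - \frac{5257271409}{47855} = \frac{363193}{48210} - \frac{5257271409}{47855} = - \frac{10137426961075}{92283582}$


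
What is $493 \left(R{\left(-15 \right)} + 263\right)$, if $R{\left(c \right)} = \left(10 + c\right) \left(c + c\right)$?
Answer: $203609$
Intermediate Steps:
$R{\left(c \right)} = 2 c \left(10 + c\right)$ ($R{\left(c \right)} = \left(10 + c\right) 2 c = 2 c \left(10 + c\right)$)
$493 \left(R{\left(-15 \right)} + 263\right) = 493 \left(2 \left(-15\right) \left(10 - 15\right) + 263\right) = 493 \left(2 \left(-15\right) \left(-5\right) + 263\right) = 493 \left(150 + 263\right) = 493 \cdot 413 = 203609$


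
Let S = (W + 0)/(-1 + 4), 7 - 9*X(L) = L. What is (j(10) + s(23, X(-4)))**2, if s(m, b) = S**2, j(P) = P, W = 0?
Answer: 100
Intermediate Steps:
X(L) = 7/9 - L/9
S = 0 (S = (0 + 0)/(-1 + 4) = 0/3 = 0*(1/3) = 0)
s(m, b) = 0 (s(m, b) = 0**2 = 0)
(j(10) + s(23, X(-4)))**2 = (10 + 0)**2 = 10**2 = 100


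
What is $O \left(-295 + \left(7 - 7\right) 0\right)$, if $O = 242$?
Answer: $-71390$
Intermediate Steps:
$O \left(-295 + \left(7 - 7\right) 0\right) = 242 \left(-295 + \left(7 - 7\right) 0\right) = 242 \left(-295 + 0 \cdot 0\right) = 242 \left(-295 + 0\right) = 242 \left(-295\right) = -71390$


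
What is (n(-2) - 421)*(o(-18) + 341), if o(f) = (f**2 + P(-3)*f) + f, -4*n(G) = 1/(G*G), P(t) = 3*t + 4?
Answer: -4965169/16 ≈ -3.1032e+5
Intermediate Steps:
P(t) = 4 + 3*t
n(G) = -1/(4*G**2)
o(f) = f**2 - 4*f (o(f) = (f**2 + (4 + 3*(-3))*f) + f = (f**2 + (4 - 9)*f) + f = (f**2 - 5*f) + f = f**2 - 4*f)
(n(-2) - 421)*(o(-18) + 341) = (-1/4/(-2)**2 - 421)*(-18*(-4 - 18) + 341) = (-1/4*1/4 - 421)*(-18*(-22) + 341) = (-1/16 - 421)*(396 + 341) = -6737/16*737 = -4965169/16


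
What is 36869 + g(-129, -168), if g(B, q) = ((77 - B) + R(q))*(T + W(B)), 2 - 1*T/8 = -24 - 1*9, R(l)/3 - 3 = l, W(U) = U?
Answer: -6770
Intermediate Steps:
R(l) = 9 + 3*l
T = 280 (T = 16 - 8*(-24 - 1*9) = 16 - 8*(-24 - 9) = 16 - 8*(-33) = 16 + 264 = 280)
g(B, q) = (280 + B)*(86 - B + 3*q) (g(B, q) = ((77 - B) + (9 + 3*q))*(280 + B) = (86 - B + 3*q)*(280 + B) = (280 + B)*(86 - B + 3*q))
36869 + g(-129, -168) = 36869 + (24080 - 1*(-129)**2 - 194*(-129) + 840*(-168) + 3*(-129)*(-168)) = 36869 + (24080 - 1*16641 + 25026 - 141120 + 65016) = 36869 + (24080 - 16641 + 25026 - 141120 + 65016) = 36869 - 43639 = -6770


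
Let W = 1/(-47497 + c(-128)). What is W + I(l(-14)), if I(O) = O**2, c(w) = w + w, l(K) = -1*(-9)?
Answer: 3867992/47753 ≈ 81.000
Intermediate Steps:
l(K) = 9
c(w) = 2*w
W = -1/47753 (W = 1/(-47497 + 2*(-128)) = 1/(-47497 - 256) = 1/(-47753) = -1/47753 ≈ -2.0941e-5)
W + I(l(-14)) = -1/47753 + 9**2 = -1/47753 + 81 = 3867992/47753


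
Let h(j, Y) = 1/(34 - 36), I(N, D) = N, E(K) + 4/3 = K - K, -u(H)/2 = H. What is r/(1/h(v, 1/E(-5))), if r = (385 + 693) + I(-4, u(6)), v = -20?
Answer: -537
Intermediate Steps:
u(H) = -2*H
E(K) = -4/3 (E(K) = -4/3 + (K - K) = -4/3 + 0 = -4/3)
h(j, Y) = -½ (h(j, Y) = 1/(-2) = -½)
r = 1074 (r = (385 + 693) - 4 = 1078 - 4 = 1074)
r/(1/h(v, 1/E(-5))) = 1074/(1/(-½)) = 1074/(-2) = 1074*(-½) = -537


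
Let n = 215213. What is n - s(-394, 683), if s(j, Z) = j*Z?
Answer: 484315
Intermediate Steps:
s(j, Z) = Z*j
n - s(-394, 683) = 215213 - 683*(-394) = 215213 - 1*(-269102) = 215213 + 269102 = 484315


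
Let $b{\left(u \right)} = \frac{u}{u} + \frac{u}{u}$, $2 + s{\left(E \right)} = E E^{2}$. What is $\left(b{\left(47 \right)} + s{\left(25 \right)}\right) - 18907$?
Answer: $-3282$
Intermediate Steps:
$s{\left(E \right)} = -2 + E^{3}$ ($s{\left(E \right)} = -2 + E E^{2} = -2 + E^{3}$)
$b{\left(u \right)} = 2$ ($b{\left(u \right)} = 1 + 1 = 2$)
$\left(b{\left(47 \right)} + s{\left(25 \right)}\right) - 18907 = \left(2 - \left(2 - 25^{3}\right)\right) - 18907 = \left(2 + \left(-2 + 15625\right)\right) - 18907 = \left(2 + 15623\right) - 18907 = 15625 - 18907 = -3282$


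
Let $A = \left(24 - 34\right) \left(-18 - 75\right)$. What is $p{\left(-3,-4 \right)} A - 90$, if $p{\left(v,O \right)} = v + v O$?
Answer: $8280$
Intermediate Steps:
$p{\left(v,O \right)} = v + O v$
$A = 930$ ($A = \left(-10\right) \left(-93\right) = 930$)
$p{\left(-3,-4 \right)} A - 90 = - 3 \left(1 - 4\right) 930 - 90 = \left(-3\right) \left(-3\right) 930 - 90 = 9 \cdot 930 - 90 = 8370 - 90 = 8280$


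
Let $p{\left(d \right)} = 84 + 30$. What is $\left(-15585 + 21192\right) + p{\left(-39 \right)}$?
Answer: $5721$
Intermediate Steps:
$p{\left(d \right)} = 114$
$\left(-15585 + 21192\right) + p{\left(-39 \right)} = \left(-15585 + 21192\right) + 114 = 5607 + 114 = 5721$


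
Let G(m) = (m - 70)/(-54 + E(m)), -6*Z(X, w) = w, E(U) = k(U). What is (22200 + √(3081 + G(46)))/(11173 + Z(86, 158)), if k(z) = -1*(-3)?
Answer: 1665/836 + 3*√890545/568480 ≈ 1.9966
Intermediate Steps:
k(z) = 3
E(U) = 3
Z(X, w) = -w/6
G(m) = 70/51 - m/51 (G(m) = (m - 70)/(-54 + 3) = (-70 + m)/(-51) = (-70 + m)*(-1/51) = 70/51 - m/51)
(22200 + √(3081 + G(46)))/(11173 + Z(86, 158)) = (22200 + √(3081 + (70/51 - 1/51*46)))/(11173 - ⅙*158) = (22200 + √(3081 + (70/51 - 46/51)))/(11173 - 79/3) = (22200 + √(3081 + 8/17))/(33440/3) = (22200 + √(52385/17))*(3/33440) = (22200 + √890545/17)*(3/33440) = 1665/836 + 3*√890545/568480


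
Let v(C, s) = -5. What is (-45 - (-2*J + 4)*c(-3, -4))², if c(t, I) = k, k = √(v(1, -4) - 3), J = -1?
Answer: 1737 + 1080*I*√2 ≈ 1737.0 + 1527.4*I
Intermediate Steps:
k = 2*I*√2 (k = √(-5 - 3) = √(-8) = 2*I*√2 ≈ 2.8284*I)
c(t, I) = 2*I*√2
(-45 - (-2*J + 4)*c(-3, -4))² = (-45 - (-2*(-1) + 4)*2*I*√2)² = (-45 - (2 + 4)*2*I*√2)² = (-45 - 6*2*I*√2)² = (-45 - 12*I*√2)²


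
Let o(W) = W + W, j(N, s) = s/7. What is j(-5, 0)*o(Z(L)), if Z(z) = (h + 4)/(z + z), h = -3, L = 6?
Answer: 0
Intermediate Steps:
j(N, s) = s/7 (j(N, s) = s*(⅐) = s/7)
Z(z) = 1/(2*z) (Z(z) = (-3 + 4)/(z + z) = 1/(2*z))
o(W) = 2*W
j(-5, 0)*o(Z(L)) = ((⅐)*0)*(2*((½)/6)) = 0*(2*((½)*(⅙))) = 0*(2*(1/12)) = 0*(⅙) = 0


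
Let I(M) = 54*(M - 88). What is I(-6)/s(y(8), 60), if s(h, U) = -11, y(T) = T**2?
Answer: 5076/11 ≈ 461.45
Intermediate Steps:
I(M) = -4752 + 54*M (I(M) = 54*(-88 + M) = -4752 + 54*M)
I(-6)/s(y(8), 60) = (-4752 + 54*(-6))/(-11) = (-4752 - 324)*(-1/11) = -5076*(-1/11) = 5076/11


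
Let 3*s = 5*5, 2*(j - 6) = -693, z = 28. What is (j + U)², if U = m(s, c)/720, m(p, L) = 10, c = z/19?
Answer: 600985225/5184 ≈ 1.1593e+5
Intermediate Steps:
j = -681/2 (j = 6 + (½)*(-693) = 6 - 693/2 = -681/2 ≈ -340.50)
c = 28/19 ≈ 1.4737
s = 25/3 (s = (5*5)/3 = (⅓)*25 = 25/3 ≈ 8.3333)
U = 1/72 (U = 10/720 = 10*(1/720) = 1/72 ≈ 0.013889)
(j + U)² = (-681/2 + 1/72)² = (-24515/72)² = 600985225/5184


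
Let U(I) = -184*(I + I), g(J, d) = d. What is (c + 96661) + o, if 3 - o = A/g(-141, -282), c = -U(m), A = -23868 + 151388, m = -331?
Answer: -3481544/141 ≈ -24692.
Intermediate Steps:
A = 127520
U(I) = -368*I
c = -121808 (c = -(-368)*(-331) = -1*121808 = -121808)
o = 64183/141 (o = 3 - 127520/(-282) = 3 - 127520*(-1)/282 = 3 - 1*(-63760/141) = 3 + 63760/141 = 64183/141 ≈ 455.20)
(c + 96661) + o = (-121808 + 96661) + 64183/141 = -25147 + 64183/141 = -3481544/141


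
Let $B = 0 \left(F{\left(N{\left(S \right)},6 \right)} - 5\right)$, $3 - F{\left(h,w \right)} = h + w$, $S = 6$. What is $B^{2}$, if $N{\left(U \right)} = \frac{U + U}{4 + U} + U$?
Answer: $0$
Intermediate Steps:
$N{\left(U \right)} = U + \frac{2 U}{4 + U}$ ($N{\left(U \right)} = \frac{2 U}{4 + U} + U = U + \frac{2 U}{4 + U}$)
$F{\left(h,w \right)} = 3 - h - w$ ($F{\left(h,w \right)} = 3 - \left(h + w\right) = 3 - h - w$)
$B = 0$ ($B = 0 \left(\left(3 - \frac{6 \left(6 + 6\right)}{4 + 6} - 6\right) - 5\right) = 0 \left(\left(3 - 6 \cdot \frac{1}{10} \cdot 12 - 6\right) - 5\right) = 0 \left(\left(3 - \frac{36}{5} - 6\right) - 5\right) = 0 \left(- \frac{51}{5} - 5\right) = 0 \left(- \frac{76}{5}\right) = 0$)
$B^{2} = 0^{2} = 0$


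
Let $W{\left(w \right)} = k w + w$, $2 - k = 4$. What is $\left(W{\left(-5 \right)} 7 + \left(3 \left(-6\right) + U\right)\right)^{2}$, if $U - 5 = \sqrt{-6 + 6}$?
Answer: $484$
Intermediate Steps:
$k = -2$ ($k = 2 - 4 = -2$)
$W{\left(w \right)} = - w$ ($W{\left(w \right)} = - 2 w + w = - w$)
$U = 5$ ($U = 5 + \sqrt{-6 + 6} = 5 + \sqrt{0} = 5 + 0 = 5$)
$\left(W{\left(-5 \right)} 7 + \left(3 \left(-6\right) + U\right)\right)^{2} = \left(\left(-1\right) \left(-5\right) 7 + \left(3 \left(-6\right) + 5\right)\right)^{2} = \left(5 \cdot 7 + \left(-18 + 5\right)\right)^{2} = \left(35 - 13\right)^{2} = 22^{2} = 484$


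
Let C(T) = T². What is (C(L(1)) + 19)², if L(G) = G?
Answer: 400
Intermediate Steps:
(C(L(1)) + 19)² = (1² + 19)² = (1 + 19)² = 20² = 400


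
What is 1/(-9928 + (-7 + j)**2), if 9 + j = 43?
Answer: -1/9199 ≈ -0.00010871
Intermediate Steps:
j = 34 (j = -9 + 43 = 34)
1/(-9928 + (-7 + j)**2) = 1/(-9928 + (-7 + 34)**2) = 1/(-9928 + 27**2) = 1/(-9928 + 729) = 1/(-9199) = -1/9199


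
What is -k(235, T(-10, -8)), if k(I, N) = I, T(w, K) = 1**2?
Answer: -235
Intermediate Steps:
T(w, K) = 1
-k(235, T(-10, -8)) = -1*235 = -235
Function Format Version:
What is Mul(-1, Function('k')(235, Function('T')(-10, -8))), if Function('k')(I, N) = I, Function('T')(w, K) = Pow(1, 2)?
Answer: -235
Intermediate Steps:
Function('T')(w, K) = 1
Mul(-1, Function('k')(235, Function('T')(-10, -8))) = Mul(-1, 235) = -235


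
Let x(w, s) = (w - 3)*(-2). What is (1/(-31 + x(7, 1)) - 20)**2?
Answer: 609961/1521 ≈ 401.03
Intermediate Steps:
x(w, s) = 6 - 2*w (x(w, s) = (-3 + w)*(-2) = 6 - 2*w)
(1/(-31 + x(7, 1)) - 20)**2 = (1/(-31 + (6 - 2*7)) - 20)**2 = (1/(-31 + (6 - 14)) - 20)**2 = (1/(-31 - 8) - 20)**2 = (1/(-39) - 20)**2 = (-1/39 - 20)**2 = (-781/39)**2 = 609961/1521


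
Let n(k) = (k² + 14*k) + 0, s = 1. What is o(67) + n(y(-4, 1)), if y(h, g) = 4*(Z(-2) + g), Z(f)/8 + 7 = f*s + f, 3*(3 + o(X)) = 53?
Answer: 348740/3 ≈ 1.1625e+5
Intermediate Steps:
o(X) = 44/3 (o(X) = -3 + (⅓)*53 = -3 + 53/3 = 44/3)
Z(f) = -56 + 16*f (Z(f) = -56 + 8*(f*1 + f) = -56 + 8*(f + f) = -56 + 8*(2*f) = -56 + 16*f)
y(h, g) = -352 + 4*g (y(h, g) = 4*((-56 + 16*(-2)) + g) = 4*((-56 - 32) + g) = 4*(-88 + g) = -352 + 4*g)
n(k) = k² + 14*k
o(67) + n(y(-4, 1)) = 44/3 + (-352 + 4*1)*(14 + (-352 + 4*1)) = 44/3 + (-352 + 4)*(14 + (-352 + 4)) = 44/3 - 348*(14 - 348) = 44/3 - 348*(-334) = 44/3 + 116232 = 348740/3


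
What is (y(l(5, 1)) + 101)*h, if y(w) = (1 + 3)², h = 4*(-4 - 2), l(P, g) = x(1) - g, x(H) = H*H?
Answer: -2808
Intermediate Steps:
x(H) = H²
l(P, g) = 1 - g (l(P, g) = 1² - g = 1 - g)
h = -24 (h = 4*(-6) = -24)
y(w) = 16 (y(w) = 4² = 16)
(y(l(5, 1)) + 101)*h = (16 + 101)*(-24) = 117*(-24) = -2808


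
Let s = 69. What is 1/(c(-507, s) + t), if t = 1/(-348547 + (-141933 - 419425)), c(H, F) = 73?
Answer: 909905/66423064 ≈ 0.013699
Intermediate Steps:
t = -1/909905 (t = 1/(-348547 - 561358) = 1/(-909905) = -1/909905 ≈ -1.0990e-6)
1/(c(-507, s) + t) = 1/(73 - 1/909905) = 1/(66423064/909905) = 909905/66423064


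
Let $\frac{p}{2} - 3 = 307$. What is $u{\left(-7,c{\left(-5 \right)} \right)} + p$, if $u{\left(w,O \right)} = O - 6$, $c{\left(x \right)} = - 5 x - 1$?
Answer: $638$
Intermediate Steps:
$p = 620$ ($p = 6 + 2 \cdot 307 = 6 + 614 = 620$)
$c{\left(x \right)} = -1 - 5 x$
$u{\left(w,O \right)} = -6 + O$ ($u{\left(w,O \right)} = O - 6 = -6 + O$)
$u{\left(-7,c{\left(-5 \right)} \right)} + p = \left(-6 - -24\right) + 620 = \left(-6 + \left(-1 + 25\right)\right) + 620 = \left(-6 + 24\right) + 620 = 18 + 620 = 638$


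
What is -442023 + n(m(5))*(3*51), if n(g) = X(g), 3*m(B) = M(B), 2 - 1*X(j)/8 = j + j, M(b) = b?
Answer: -443655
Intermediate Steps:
X(j) = 16 - 16*j (X(j) = 16 - 8*(j + j) = 16 - 16*j)
m(B) = B/3
n(g) = 16 - 16*g
-442023 + n(m(5))*(3*51) = -442023 + (16 - 16*5/3)*(3*51) = -442023 + (16 - 16*5/3)*153 = -442023 + (16 - 80/3)*153 = -442023 - 32/3*153 = -442023 - 1632 = -443655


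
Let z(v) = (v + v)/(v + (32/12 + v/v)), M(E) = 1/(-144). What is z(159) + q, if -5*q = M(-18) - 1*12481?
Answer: 21943805/8784 ≈ 2498.2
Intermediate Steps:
M(E) = -1/144
z(v) = 2*v/(11/3 + v) (z(v) = (2*v)/(v + (32*(1/12) + 1)) = (2*v)/(v + (8/3 + 1)) = (2*v)/(v + 11/3) = (2*v)/(11/3 + v) = 2*v/(11/3 + v))
q = 359453/144 (q = -(-1/144 - 1*12481)/5 = -(-1/144 - 12481)/5 = -⅕*(-1797265/144) = 359453/144 ≈ 2496.2)
z(159) + q = 6*159/(11 + 3*159) + 359453/144 = 6*159/(11 + 477) + 359453/144 = 6*159/488 + 359453/144 = 6*159*(1/488) + 359453/144 = 477/244 + 359453/144 = 21943805/8784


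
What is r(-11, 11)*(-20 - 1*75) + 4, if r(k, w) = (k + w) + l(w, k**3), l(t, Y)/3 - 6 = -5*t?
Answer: 13969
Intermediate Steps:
l(t, Y) = 18 - 15*t (l(t, Y) = 18 + 3*(-5*t) = 18 - 15*t)
r(k, w) = 18 + k - 14*w (r(k, w) = (k + w) + (18 - 15*w) = 18 + k - 14*w)
r(-11, 11)*(-20 - 1*75) + 4 = (18 - 11 - 14*11)*(-20 - 1*75) + 4 = (18 - 11 - 154)*(-20 - 75) + 4 = -147*(-95) + 4 = 13965 + 4 = 13969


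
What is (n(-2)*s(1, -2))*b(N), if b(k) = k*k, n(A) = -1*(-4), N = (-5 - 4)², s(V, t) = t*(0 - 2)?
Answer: 104976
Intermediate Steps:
s(V, t) = -2*t (s(V, t) = t*(-2) = -2*t)
N = 81 (N = (-9)² = 81)
n(A) = 4
b(k) = k²
(n(-2)*s(1, -2))*b(N) = (4*(-2*(-2)))*81² = (4*4)*6561 = 16*6561 = 104976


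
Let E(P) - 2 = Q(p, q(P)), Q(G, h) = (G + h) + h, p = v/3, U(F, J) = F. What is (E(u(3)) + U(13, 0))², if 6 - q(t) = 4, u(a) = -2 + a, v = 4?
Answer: 3721/9 ≈ 413.44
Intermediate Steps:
p = 4/3 ≈ 1.3333
q(t) = 2 (q(t) = 6 - 1*4 = 6 - 4 = 2)
Q(G, h) = G + 2*h
E(P) = 22/3 (E(P) = 2 + (4/3 + 2*2) = 2 + (4/3 + 4) = 2 + 16/3 = 22/3)
(E(u(3)) + U(13, 0))² = (22/3 + 13)² = (61/3)² = 3721/9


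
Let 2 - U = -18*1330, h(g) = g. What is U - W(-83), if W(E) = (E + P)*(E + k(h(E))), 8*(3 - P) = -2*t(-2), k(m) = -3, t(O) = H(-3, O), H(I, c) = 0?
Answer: 17062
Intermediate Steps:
t(O) = 0
U = 23942 (U = 2 - (-18)*1330 = 2 - 1*(-23940) = 2 + 23940 = 23942)
P = 3 (P = 3 - (-1)*0/4 = 3 - 1/8*0 = 3 + 0 = 3)
W(E) = (-3 + E)*(3 + E) (W(E) = (E + 3)*(E - 3) = (3 + E)*(-3 + E) = (-3 + E)*(3 + E))
U - W(-83) = 23942 - (-9 + (-83)**2) = 23942 - (-9 + 6889) = 23942 - 1*6880 = 23942 - 6880 = 17062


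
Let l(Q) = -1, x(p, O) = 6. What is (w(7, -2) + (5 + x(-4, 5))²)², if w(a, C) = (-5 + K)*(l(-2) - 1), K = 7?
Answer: 13689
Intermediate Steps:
w(a, C) = -4 (w(a, C) = (-5 + 7)*(-1 - 1) = 2*(-2) = -4)
(w(7, -2) + (5 + x(-4, 5))²)² = (-4 + (5 + 6)²)² = (-4 + 11²)² = (-4 + 121)² = 117² = 13689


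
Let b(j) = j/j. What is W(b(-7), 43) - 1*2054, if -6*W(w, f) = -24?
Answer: -2050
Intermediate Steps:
b(j) = 1
W(w, f) = 4 (W(w, f) = -⅙*(-24) = 4)
W(b(-7), 43) - 1*2054 = 4 - 1*2054 = 4 - 2054 = -2050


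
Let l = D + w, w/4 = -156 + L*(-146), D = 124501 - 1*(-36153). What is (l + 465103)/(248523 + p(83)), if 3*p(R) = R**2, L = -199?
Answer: 317721/107494 ≈ 2.9557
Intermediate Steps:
D = 160654 (D = 124501 + 36153 = 160654)
w = 115592 (w = 4*(-156 - 199*(-146)) = 4*(-156 + 29054) = 4*28898 = 115592)
p(R) = R**2/3
l = 276246 (l = 160654 + 115592 = 276246)
(l + 465103)/(248523 + p(83)) = (276246 + 465103)/(248523 + (1/3)*83**2) = 741349/(248523 + (1/3)*6889) = 741349/(248523 + 6889/3) = 741349/(752458/3) = 741349*(3/752458) = 317721/107494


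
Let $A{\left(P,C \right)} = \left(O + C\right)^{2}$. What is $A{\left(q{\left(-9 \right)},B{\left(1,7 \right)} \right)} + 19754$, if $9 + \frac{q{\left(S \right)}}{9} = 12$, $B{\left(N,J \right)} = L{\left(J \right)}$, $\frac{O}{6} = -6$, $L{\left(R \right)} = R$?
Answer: $20595$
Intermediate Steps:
$O = -36$ ($O = 6 \left(-6\right) = -36$)
$B{\left(N,J \right)} = J$
$q{\left(S \right)} = 27$ ($q{\left(S \right)} = -81 + 9 \cdot 12 = -81 + 108 = 27$)
$A{\left(P,C \right)} = \left(-36 + C\right)^{2}$
$A{\left(q{\left(-9 \right)},B{\left(1,7 \right)} \right)} + 19754 = \left(-36 + 7\right)^{2} + 19754 = \left(-29\right)^{2} + 19754 = 841 + 19754 = 20595$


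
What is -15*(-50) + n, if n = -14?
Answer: 736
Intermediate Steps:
-15*(-50) + n = -15*(-50) - 14 = 750 - 14 = 736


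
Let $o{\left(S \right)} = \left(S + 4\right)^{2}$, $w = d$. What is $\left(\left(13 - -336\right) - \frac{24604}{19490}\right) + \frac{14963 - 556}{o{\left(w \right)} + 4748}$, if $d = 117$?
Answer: $\frac{65843958682}{188945805} \approx 348.48$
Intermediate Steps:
$w = 117$
$o{\left(S \right)} = \left(4 + S\right)^{2}$
$\left(\left(13 - -336\right) - \frac{24604}{19490}\right) + \frac{14963 - 556}{o{\left(w \right)} + 4748} = \left(\left(13 - -336\right) - \frac{24604}{19490}\right) + \frac{14963 - 556}{\left(4 + 117\right)^{2} + 4748} = \left(\left(13 + 336\right) - \frac{12302}{9745}\right) + \frac{14407}{121^{2} + 4748} = \left(349 - \frac{12302}{9745}\right) + \frac{14407}{14641 + 4748} = \frac{3388703}{9745} + \frac{14407}{19389} = \frac{65843958682}{188945805}$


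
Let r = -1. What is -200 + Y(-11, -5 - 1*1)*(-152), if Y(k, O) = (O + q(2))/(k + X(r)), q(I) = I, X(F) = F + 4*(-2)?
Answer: -1152/5 ≈ -230.40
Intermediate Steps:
X(F) = -8 + F (X(F) = F - 8 = -8 + F)
Y(k, O) = (2 + O)/(-9 + k) (Y(k, O) = (O + 2)/(k + (-8 - 1)) = (2 + O)/(k - 9) = (2 + O)/(-9 + k))
-200 + Y(-11, -5 - 1*1)*(-152) = -200 + ((2 + (-5 - 1*1))/(-9 - 11))*(-152) = -200 + ((2 + (-5 - 1))/(-20))*(-152) = -200 - (2 - 6)/20*(-152) = -200 - 1/20*(-4)*(-152) = -200 + (1/5)*(-152) = -200 - 152/5 = -1152/5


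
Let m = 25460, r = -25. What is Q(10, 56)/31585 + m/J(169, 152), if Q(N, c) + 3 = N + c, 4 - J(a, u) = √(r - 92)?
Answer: 169296041/221095 + 4020*I*√13/7 ≈ 765.72 + 2070.6*I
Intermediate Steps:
J(a, u) = 4 - 3*I*√13 (J(a, u) = 4 - √(-25 - 92) = 4 - √(-117) = 4 - 3*I*√13)
Q(N, c) = -3 + N + c (Q(N, c) = -3 + (N + c) = -3 + N + c)
Q(10, 56)/31585 + m/J(169, 152) = (-3 + 10 + 56)/31585 + 25460/(4 - 3*I*√13) = 63*(1/31585) + 25460/(4 - 3*I*√13) = 63/31585 + 25460/(4 - 3*I*√13)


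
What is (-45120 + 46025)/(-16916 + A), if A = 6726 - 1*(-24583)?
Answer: 905/14393 ≈ 0.062878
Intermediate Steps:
A = 31309 (A = 6726 + 24583 = 31309)
(-45120 + 46025)/(-16916 + A) = (-45120 + 46025)/(-16916 + 31309) = 905/14393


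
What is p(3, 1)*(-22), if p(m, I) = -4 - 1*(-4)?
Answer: 0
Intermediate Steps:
p(m, I) = 0 (p(m, I) = -4 + 4 = 0)
p(3, 1)*(-22) = 0*(-22) = 0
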